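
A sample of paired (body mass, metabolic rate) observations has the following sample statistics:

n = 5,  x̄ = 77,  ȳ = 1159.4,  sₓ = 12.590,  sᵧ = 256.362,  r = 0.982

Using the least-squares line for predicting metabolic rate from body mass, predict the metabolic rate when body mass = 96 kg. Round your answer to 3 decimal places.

1539.321

b = r · sᵧ/sₓ = 0.982 · 256.362/12.59 = 19.995829
a = ȳ − b·x̄ = 1159.4 − 19.995829·77 = -380.278814
ŷ(96) = a + b·96 = -380.278814 + 19.995829·96 = 1539.320746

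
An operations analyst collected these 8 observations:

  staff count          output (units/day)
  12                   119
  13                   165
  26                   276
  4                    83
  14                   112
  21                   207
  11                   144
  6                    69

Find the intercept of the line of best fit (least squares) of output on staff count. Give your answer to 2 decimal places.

n = 8, Σx = 107, Σy = 1175, Σxy = 18994, Σx² = 1799
Sxx = Σx² − (Σx)²/n = 1799 − 1431.125 = 367.875
Sxy = Σxy − (Σx)(Σy)/n = 18994 − 15715.625 = 3278.375
b = Sxy/Sxx = 3278.375/367.875 = 8.911655
a = ȳ − b·x̄ = 146.875 − 8.911655·13.375 = 27.681617

27.68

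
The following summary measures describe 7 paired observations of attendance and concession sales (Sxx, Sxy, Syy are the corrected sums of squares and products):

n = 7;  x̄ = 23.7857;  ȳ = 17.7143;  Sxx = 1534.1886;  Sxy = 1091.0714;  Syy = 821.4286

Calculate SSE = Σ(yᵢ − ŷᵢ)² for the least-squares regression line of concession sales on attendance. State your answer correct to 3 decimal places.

b = Sxy/Sxx = 1091.0714/1534.1886 = 0.711172
SSE = Syy − b·Sxy = 821.4286 − 0.711172·1091.0714 = 45.489579

45.490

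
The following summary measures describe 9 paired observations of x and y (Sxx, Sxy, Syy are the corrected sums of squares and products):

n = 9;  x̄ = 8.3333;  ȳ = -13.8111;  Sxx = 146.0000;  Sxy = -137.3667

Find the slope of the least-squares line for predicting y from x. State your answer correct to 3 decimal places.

-0.941

b = Sxy/Sxx = -137.3667/146 = -0.940868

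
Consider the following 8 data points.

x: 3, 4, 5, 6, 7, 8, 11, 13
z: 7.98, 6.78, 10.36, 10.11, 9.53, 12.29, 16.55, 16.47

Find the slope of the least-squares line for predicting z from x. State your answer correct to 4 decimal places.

n = 8, Σx = 57, Σy = 90.07, Σxy = 724.71, Σx² = 489
Sxx = Σx² − (Σx)²/n = 489 − 406.125 = 82.875
Sxy = Σxy − (Σx)(Σy)/n = 724.71 − 641.74875 = 82.96125
b = Sxy/Sxx = 82.96125/82.875 = 1.001041

1.0010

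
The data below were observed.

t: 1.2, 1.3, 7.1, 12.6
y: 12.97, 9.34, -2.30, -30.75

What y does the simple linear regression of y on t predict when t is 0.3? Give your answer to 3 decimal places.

n = 4, Σx = 22.2, Σy = -10.74, Σxy = -376.074, Σx² = 212.3
Sxx = Σx² − (Σx)²/n = 212.3 − 123.21 = 89.09
Sxy = Σxy − (Σx)(Σy)/n = -376.074 − (-59.607) = -316.467
b = Sxy/Sxx = -316.467/89.09 = -3.552217
a = ȳ − b·x̄ = -2.685 − (-3.552217)·5.55 = 17.029804
ŷ(0.3) = a + b·0.3 = 17.029804 + (-3.552217)·0.3 = 15.964139

15.964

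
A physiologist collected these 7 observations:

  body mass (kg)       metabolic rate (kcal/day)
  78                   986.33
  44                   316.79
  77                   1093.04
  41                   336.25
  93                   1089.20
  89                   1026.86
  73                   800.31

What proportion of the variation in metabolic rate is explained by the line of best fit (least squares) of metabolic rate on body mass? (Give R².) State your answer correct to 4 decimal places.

0.9219

n = 7, Σx = 495, Σy = 5648.78, Σxy = 439931.6, Σx² = 37529, Σy² = 5262297.4728
Sxx = Σx² − (Σx)²/n = 37529 − 35003.571429 = 2525.428571
Sxy = Σxy − (Σx)(Σy)/n = 439931.6 − 399449.442857 = 40482.157143
Syy = Σy² − (Σy)²/n = 5262297.4728 − 4558387.926914 = 703909.545886
R² = Sxy²/(Sxx·Syy) = (40482.157143)²/(2525.428571·703909.545886) = 0.921882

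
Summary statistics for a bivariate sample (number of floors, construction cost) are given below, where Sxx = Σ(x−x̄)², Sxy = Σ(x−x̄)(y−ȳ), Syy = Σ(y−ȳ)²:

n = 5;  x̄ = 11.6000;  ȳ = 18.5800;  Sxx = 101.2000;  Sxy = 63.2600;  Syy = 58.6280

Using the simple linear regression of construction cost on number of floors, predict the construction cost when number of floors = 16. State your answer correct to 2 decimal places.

b = Sxy/Sxx = 63.26/101.2 = 0.625099
a = ȳ − b·x̄ = 18.58 − 0.625099·11.6 = 11.328854
ŷ(16) = a + b·16 = 11.328854 + 0.625099·16 = 21.330435

21.33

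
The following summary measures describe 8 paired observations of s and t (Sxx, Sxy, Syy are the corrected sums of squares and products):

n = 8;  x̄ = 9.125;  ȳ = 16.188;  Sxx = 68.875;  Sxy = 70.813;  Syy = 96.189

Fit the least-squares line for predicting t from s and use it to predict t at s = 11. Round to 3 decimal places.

18.116

b = Sxy/Sxx = 70.813/68.875 = 1.028138
a = ȳ − b·x̄ = 16.188 − 1.028138·9.125 = 6.806241
ŷ(11) = a + b·11 = 6.806241 + 1.028138·11 = 18.115759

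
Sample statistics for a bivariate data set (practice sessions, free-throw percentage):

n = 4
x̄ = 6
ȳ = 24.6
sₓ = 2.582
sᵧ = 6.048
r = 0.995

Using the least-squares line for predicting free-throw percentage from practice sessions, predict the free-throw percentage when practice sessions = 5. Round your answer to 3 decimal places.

b = r · sᵧ/sₓ = 0.995 · 6.048/2.582 = 2.330658
a = ȳ − b·x̄ = 24.6 − 2.330658·6 = 10.616050
ŷ(5) = a + b·5 = 10.616050 + 2.330658·5 = 22.269342

22.269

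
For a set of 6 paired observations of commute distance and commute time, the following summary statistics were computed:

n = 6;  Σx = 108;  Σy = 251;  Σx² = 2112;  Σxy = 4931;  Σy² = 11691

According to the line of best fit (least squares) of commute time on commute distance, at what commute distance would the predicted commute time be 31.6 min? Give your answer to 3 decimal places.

Sxx = Σx² − (Σx)²/n = 2112 − 1944 = 168
Sxy = Σxy − (Σx)(Σy)/n = 4931 − 4518 = 413
b = Sxy/Sxx = 413/168 = 2.458333
a = ȳ − b·x̄ = 41.833333 − 2.458333·18 = -2.416667
Set a + b·x = 31.6: x = (31.6 − (-2.416667)) / 2.458333 = 13.837288

13.837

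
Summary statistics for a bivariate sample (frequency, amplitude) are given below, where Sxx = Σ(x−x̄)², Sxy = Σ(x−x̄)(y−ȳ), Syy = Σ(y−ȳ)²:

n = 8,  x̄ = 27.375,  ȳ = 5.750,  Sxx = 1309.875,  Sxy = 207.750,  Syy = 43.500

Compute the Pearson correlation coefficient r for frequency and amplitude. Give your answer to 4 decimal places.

r = Sxy/√(Sxx·Syy) = 207.75/√(56979.5625) = 207.75/238.703922 = 0.870325

0.8703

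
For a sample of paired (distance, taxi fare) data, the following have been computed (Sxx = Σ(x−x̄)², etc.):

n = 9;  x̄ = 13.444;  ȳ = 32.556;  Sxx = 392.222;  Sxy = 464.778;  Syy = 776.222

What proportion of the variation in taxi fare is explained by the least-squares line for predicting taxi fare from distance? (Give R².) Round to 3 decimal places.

R² = Sxy²/(Sxx·Syy) = (464.778)²/(392.222·776.222) = 0.709534

0.710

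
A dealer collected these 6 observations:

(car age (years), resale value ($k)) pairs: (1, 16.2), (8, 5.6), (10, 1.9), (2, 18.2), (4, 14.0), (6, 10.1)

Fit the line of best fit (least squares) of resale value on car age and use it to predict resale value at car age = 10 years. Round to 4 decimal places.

n = 6, Σx = 31, Σy = 66, Σxy = 233, Σx² = 221
Sxx = Σx² − (Σx)²/n = 221 − 160.166667 = 60.833333
Sxy = Σxy − (Σx)(Σy)/n = 233 − 341 = -108
b = Sxy/Sxx = -108/60.833333 = -1.775342
a = ȳ − b·x̄ = 11 − (-1.775342)·5.166667 = 20.172603
ŷ(10) = a + b·10 = 20.172603 + (-1.775342)·10 = 2.419178

2.4192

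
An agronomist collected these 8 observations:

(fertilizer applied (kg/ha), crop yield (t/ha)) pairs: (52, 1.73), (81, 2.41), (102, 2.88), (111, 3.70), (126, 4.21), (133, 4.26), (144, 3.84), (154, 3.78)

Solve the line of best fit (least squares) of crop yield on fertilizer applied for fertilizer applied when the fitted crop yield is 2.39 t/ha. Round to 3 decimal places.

n = 8, Σx = 903, Σy = 26.81, Σxy = 3221.75, Σx² = 110007
Sxx = Σx² − (Σx)²/n = 110007 − 101926.125 = 8080.875
Sxy = Σxy − (Σx)(Σy)/n = 3221.75 − 3026.17875 = 195.57125
b = Sxy/Sxx = 195.57125/8080.875 = 0.024202
a = ȳ − b·x̄ = 3.35125 − 0.024202·112.875 = 0.619478
Set a + b·x = 2.39: x = (2.39 − 0.619478) / 0.024202 = 73.156784

73.157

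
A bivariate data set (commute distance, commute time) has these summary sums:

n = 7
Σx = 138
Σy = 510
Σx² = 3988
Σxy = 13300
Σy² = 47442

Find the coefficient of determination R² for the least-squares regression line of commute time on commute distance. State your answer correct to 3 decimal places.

0.808

Sxx = Σx² − (Σx)²/n = 3988 − 2720.571429 = 1267.428571
Sxy = Σxy − (Σx)(Σy)/n = 13300 − 10054.285714 = 3245.714286
Syy = Σy² − (Σy)²/n = 47442 − 37157.142857 = 10284.857143
R² = Sxy²/(Sxx·Syy) = (3245.714286)²/(1267.428571·10284.857143) = 0.808163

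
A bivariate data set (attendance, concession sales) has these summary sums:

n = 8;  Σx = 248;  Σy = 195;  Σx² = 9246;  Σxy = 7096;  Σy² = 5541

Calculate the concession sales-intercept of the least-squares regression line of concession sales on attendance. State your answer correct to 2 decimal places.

Sxx = Σx² − (Σx)²/n = 9246 − 7688 = 1558
Sxy = Σxy − (Σx)(Σy)/n = 7096 − 6045 = 1051
b = Sxy/Sxx = 1051/1558 = 0.674583
a = ȳ − b·x̄ = 24.375 − 0.674583·31 = 3.462933

3.46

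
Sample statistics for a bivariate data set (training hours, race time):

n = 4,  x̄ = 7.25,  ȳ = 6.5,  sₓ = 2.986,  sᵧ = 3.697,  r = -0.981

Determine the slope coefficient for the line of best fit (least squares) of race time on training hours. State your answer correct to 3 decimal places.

-1.215

b = r · sᵧ/sₓ = -0.981 · 3.697/2.986 = -1.214587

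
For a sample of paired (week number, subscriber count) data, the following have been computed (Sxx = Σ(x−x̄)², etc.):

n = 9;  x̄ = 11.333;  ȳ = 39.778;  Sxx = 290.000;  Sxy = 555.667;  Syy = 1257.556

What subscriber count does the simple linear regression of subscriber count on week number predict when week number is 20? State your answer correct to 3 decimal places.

56.385

b = Sxy/Sxx = 555.667/290 = 1.916093
a = ȳ − b·x̄ = 39.778 − 1.916093·11.333 = 18.062917
ŷ(20) = a + b·20 = 18.062917 + 1.916093·20 = 56.384779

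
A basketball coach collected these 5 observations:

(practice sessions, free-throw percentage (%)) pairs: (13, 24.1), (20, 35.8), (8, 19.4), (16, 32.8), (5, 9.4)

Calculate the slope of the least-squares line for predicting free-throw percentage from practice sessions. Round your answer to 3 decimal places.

1.720

n = 5, Σx = 62, Σy = 121.5, Σxy = 1756.3, Σx² = 914
Sxx = Σx² − (Σx)²/n = 914 − 768.8 = 145.2
Sxy = Σxy − (Σx)(Σy)/n = 1756.3 − 1506.6 = 249.7
b = Sxy/Sxx = 249.7/145.2 = 1.719697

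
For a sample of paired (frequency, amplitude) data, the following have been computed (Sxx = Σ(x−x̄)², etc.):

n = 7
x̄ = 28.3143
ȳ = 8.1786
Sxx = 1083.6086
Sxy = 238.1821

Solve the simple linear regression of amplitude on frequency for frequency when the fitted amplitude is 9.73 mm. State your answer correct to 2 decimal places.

35.37

b = Sxy/Sxx = 238.1821/1083.6086 = 0.219805
a = ȳ − b·x̄ = 8.1786 − 0.219805·28.3143 = 1.954988
Set a + b·x = 9.73: x = (9.73 − 1.954988) / 0.219805 = 35.372389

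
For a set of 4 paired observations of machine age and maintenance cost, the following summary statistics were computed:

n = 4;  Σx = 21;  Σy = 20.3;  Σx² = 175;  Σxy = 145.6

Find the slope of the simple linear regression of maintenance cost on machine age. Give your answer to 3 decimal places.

Sxx = Σx² − (Σx)²/n = 175 − 110.25 = 64.75
Sxy = Σxy − (Σx)(Σy)/n = 145.6 − 106.575 = 39.025
b = Sxy/Sxx = 39.025/64.75 = 0.602703

0.603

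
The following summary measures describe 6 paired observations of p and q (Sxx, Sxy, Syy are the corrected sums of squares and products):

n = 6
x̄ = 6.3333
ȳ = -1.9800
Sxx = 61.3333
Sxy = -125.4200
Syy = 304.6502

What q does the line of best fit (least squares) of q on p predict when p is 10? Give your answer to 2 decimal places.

b = Sxy/Sxx = -125.42/61.3333 = -2.044892
a = ȳ − b·x̄ = -1.98 − (-2.044892)·6.3333 = 10.970917
ŷ(10) = a + b·10 = 10.970917 + (-2.044892)·10 = -9.478007

-9.48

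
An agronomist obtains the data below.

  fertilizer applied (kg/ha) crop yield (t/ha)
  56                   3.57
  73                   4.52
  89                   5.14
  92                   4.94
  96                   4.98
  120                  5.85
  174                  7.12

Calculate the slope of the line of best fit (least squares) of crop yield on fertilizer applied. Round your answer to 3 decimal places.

0.028

n = 7, Σx = 700, Σy = 36.12, Σxy = 3860.78, Σx² = 78742
Sxx = Σx² − (Σx)²/n = 78742 − 70000 = 8742
Sxy = Σxy − (Σx)(Σy)/n = 3860.78 − 3612 = 248.78
b = Sxy/Sxx = 248.78/8742 = 0.028458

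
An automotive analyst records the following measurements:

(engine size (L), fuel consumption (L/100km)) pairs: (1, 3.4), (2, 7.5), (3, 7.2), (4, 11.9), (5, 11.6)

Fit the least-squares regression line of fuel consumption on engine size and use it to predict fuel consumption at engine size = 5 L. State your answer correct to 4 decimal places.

12.4800

n = 5, Σx = 15, Σy = 41.6, Σxy = 145.6, Σx² = 55
Sxx = Σx² − (Σx)²/n = 55 − 45 = 10
Sxy = Σxy − (Σx)(Σy)/n = 145.6 − 124.8 = 20.8
b = Sxy/Sxx = 20.8/10 = 2.08
a = ȳ − b·x̄ = 8.32 − 2.08·3 = 2.08
ŷ(5) = a + b·5 = 2.08 + 2.08·5 = 12.48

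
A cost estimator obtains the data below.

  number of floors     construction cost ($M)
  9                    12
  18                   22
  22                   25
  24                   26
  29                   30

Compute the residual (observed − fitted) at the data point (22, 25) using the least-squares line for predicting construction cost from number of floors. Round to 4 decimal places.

n = 5, Σx = 102, Σy = 115, Σxy = 2548, Σx² = 2306
Sxx = Σx² − (Σx)²/n = 2306 − 2080.8 = 225.2
Sxy = Σxy − (Σx)(Σy)/n = 2548 − 2346 = 202
b = Sxy/Sxx = 202/225.2 = 0.896980
a = ȳ − b·x̄ = 23 − 0.896980·20.4 = 4.701599
ŷ(22) = 4.701599 + 0.896980·22 = 24.435169
residual = y − ŷ = 25 − 24.435169 = 0.564831

0.5648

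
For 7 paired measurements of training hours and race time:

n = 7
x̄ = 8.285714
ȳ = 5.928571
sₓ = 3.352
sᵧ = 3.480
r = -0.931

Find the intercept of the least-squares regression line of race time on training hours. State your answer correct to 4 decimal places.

b = r · sᵧ/sₓ = -0.931 · 3.48/3.352 = -0.966551
a = ȳ − b·x̄ = 5.928571 − (-0.966551)·8.285714 = 13.937139

13.9371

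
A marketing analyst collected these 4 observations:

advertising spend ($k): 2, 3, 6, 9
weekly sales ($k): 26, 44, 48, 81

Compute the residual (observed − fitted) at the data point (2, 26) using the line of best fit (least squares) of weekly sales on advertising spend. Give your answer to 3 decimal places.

n = 4, Σx = 20, Σy = 199, Σxy = 1201, Σx² = 130
Sxx = Σx² − (Σx)²/n = 130 − 100 = 30
Sxy = Σxy − (Σx)(Σy)/n = 1201 − 995 = 206
b = Sxy/Sxx = 206/30 = 6.866667
a = ȳ − b·x̄ = 49.75 − 6.866667·5 = 15.416667
ŷ(2) = 15.416667 + 6.866667·2 = 29.15
residual = y − ŷ = 26 − 29.15 = -3.15

-3.150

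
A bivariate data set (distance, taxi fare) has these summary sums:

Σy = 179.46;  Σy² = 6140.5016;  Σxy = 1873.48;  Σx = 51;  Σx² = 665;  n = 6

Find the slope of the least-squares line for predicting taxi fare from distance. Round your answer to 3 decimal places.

Sxx = Σx² − (Σx)²/n = 665 − 433.5 = 231.5
Sxy = Σxy − (Σx)(Σy)/n = 1873.48 − 1525.41 = 348.07
b = Sxy/Sxx = 348.07/231.5 = 1.503542

1.504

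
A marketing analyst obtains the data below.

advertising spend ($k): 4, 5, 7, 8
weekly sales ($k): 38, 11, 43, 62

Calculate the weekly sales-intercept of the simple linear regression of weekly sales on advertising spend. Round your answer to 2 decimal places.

n = 4, Σx = 24, Σy = 154, Σxy = 1004, Σx² = 154
Sxx = Σx² − (Σx)²/n = 154 − 144 = 10
Sxy = Σxy − (Σx)(Σy)/n = 1004 − 924 = 80
b = Sxy/Sxx = 80/10 = 8
a = ȳ − b·x̄ = 38.5 − 8·6 = -9.5

-9.50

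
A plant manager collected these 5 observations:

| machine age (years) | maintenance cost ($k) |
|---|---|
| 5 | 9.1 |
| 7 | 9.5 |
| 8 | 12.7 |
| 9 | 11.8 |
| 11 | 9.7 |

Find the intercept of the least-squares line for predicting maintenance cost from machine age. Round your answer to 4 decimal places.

n = 5, Σx = 40, Σy = 52.8, Σxy = 426.5, Σx² = 340
Sxx = Σx² − (Σx)²/n = 340 − 320 = 20
Sxy = Σxy − (Σx)(Σy)/n = 426.5 − 422.4 = 4.1
b = Sxy/Sxx = 4.1/20 = 0.205
a = ȳ − b·x̄ = 10.56 − 0.205·8 = 8.92

8.9200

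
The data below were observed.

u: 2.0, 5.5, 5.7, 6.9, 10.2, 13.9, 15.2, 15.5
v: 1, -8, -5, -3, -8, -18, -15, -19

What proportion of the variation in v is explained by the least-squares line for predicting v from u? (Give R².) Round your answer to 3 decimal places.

0.881

n = 8, Σx = 74.9, Σy = -75, Σxy = -945.5, Σx² = 882.89, Σy² = 1073
Sxx = Σx² − (Σx)²/n = 882.89 − 701.25125 = 181.63875
Sxy = Σxy − (Σx)(Σy)/n = -945.5 − (-702.1875) = -243.3125
Syy = Σy² − (Σy)²/n = 1073 − 703.125 = 369.875
R² = Sxy²/(Sxx·Syy) = (-243.3125)²/(181.63875·369.875) = 0.881181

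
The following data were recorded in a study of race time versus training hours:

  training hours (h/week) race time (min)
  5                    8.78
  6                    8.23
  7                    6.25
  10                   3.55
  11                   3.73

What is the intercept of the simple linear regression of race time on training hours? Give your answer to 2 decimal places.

13.28

n = 5, Σx = 39, Σy = 30.54, Σxy = 213.56, Σx² = 331
Sxx = Σx² − (Σx)²/n = 331 − 304.2 = 26.8
Sxy = Σxy − (Σx)(Σy)/n = 213.56 − 238.212 = -24.652
b = Sxy/Sxx = -24.652/26.8 = -0.919851
a = ȳ − b·x̄ = 6.108 − (-0.919851)·7.8 = 13.282836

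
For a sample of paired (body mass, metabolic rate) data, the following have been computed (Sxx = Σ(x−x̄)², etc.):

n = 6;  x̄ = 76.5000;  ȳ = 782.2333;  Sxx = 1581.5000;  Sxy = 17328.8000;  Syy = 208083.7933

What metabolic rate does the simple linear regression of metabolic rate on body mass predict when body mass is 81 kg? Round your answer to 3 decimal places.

831.541

b = Sxy/Sxx = 17328.8/1581.5 = 10.957193
a = ȳ − b·x̄ = 782.2333 − 10.957193·76.5 = -55.991929
ŷ(81) = a + b·81 = -55.991929 + 10.957193·81 = 831.540666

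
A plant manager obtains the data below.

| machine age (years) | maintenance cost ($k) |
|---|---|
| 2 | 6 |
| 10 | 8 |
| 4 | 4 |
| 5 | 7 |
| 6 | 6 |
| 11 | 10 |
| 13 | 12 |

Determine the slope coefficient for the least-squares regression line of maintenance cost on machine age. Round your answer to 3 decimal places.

0.592

n = 7, Σx = 51, Σy = 53, Σxy = 445, Σx² = 471
Sxx = Σx² − (Σx)²/n = 471 − 371.571429 = 99.428571
Sxy = Σxy − (Σx)(Σy)/n = 445 − 386.142857 = 58.857143
b = Sxy/Sxx = 58.857143/99.428571 = 0.591954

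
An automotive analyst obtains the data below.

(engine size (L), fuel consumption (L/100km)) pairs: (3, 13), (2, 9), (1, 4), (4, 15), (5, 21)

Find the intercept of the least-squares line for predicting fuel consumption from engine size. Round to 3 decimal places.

n = 5, Σx = 15, Σy = 62, Σxy = 226, Σx² = 55
Sxx = Σx² − (Σx)²/n = 55 − 45 = 10
Sxy = Σxy − (Σx)(Σy)/n = 226 − 186 = 40
b = Sxy/Sxx = 40/10 = 4
a = ȳ − b·x̄ = 12.4 − 4·3 = 0.4

0.400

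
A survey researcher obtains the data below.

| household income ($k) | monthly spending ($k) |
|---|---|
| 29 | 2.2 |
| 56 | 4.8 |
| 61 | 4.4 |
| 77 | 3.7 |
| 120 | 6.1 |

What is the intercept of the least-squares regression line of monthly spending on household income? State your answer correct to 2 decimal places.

1.74

n = 5, Σx = 343, Σy = 21.2, Σxy = 1617.9, Σx² = 28027
Sxx = Σx² − (Σx)²/n = 28027 − 23529.8 = 4497.2
Sxy = Σxy − (Σx)(Σy)/n = 1617.9 − 1454.32 = 163.58
b = Sxy/Sxx = 163.58/4497.2 = 0.036374
a = ȳ − b·x̄ = 4.24 − 0.036374·68.6 = 1.744761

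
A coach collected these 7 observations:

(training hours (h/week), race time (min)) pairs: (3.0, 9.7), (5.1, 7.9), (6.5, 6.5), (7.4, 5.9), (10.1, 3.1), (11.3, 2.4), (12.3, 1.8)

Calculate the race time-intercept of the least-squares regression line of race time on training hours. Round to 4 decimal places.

n = 7, Σx = 55.7, Σy = 37.3, Σxy = 235.87, Σx² = 513.01
Sxx = Σx² − (Σx)²/n = 513.01 − 443.212857 = 69.797143
Sxy = Σxy − (Σx)(Σy)/n = 235.87 − 296.801429 = -60.931429
b = Sxy/Sxx = -60.931429/69.797143 = -0.872979
a = ȳ − b·x̄ = 5.328571 − (-0.872979)·7.957143 = 12.274989

12.2750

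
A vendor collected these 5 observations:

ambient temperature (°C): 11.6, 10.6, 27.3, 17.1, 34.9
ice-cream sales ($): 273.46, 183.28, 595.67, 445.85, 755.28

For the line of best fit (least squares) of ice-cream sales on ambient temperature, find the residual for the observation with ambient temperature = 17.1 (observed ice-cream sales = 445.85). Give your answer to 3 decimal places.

64.711

n = 5, Σx = 101.5, Σy = 2253.54, Σxy = 55360.002, Σx² = 2502.63
Sxx = Σx² − (Σx)²/n = 2502.63 − 2060.45 = 442.18
Sxy = Σxy − (Σx)(Σy)/n = 55360.002 − 45746.862 = 9613.14
b = Sxy/Sxx = 9613.14/442.18 = 21.740332
a = ȳ − b·x̄ = 450.708 − 21.740332·20.3 = 9.379261
ŷ(17.1) = 9.379261 + 21.740332·17.1 = 381.138938
residual = y − ŷ = 445.85 − 381.138938 = 64.711062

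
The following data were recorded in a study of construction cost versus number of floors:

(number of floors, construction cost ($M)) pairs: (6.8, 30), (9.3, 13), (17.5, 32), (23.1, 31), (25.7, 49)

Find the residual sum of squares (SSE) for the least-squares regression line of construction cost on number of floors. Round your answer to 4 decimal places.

309.8863

n = 5, Σx = 82.4, Σy = 155, Σxy = 2860.3, Σx² = 1633.08, Σy² = 5455
Sxx = Σx² − (Σx)²/n = 1633.08 − 1357.952 = 275.128
Sxy = Σxy − (Σx)(Σy)/n = 2860.3 − 2554.4 = 305.9
Syy = Σy² − (Σy)²/n = 5455 − 4805 = 650
b = Sxy/Sxx = 305.9/275.128 = 1.111846
SSE = Syy − b·Sxy = 650 − 1.111846·305.9 = 309.886271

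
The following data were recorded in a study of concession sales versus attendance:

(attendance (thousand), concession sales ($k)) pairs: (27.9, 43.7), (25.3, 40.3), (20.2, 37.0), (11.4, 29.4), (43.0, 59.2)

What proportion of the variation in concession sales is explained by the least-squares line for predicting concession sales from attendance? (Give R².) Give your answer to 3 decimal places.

0.993

n = 5, Σx = 127.8, Σy = 209.6, Σxy = 5866.98, Σx² = 3805.5, Σy² = 9271.78
Sxx = Σx² − (Σx)²/n = 3805.5 − 3266.568 = 538.932
Sxy = Σxy − (Σx)(Σy)/n = 5866.98 − 5357.376 = 509.604
Syy = Σy² − (Σy)²/n = 9271.78 − 8786.432 = 485.348
R² = Sxy²/(Sxx·Syy) = (509.604)²/(538.932·485.348) = 0.992838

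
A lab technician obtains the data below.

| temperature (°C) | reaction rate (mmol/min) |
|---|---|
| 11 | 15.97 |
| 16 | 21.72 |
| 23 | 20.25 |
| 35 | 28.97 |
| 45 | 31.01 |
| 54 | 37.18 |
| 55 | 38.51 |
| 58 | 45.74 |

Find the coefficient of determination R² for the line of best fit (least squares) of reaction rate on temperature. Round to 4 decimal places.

0.9325

n = 8, Σx = 297, Σy = 239.35, Σxy = 10177.03, Σx² = 13461, Σy² = 7895.2629
Sxx = Σx² − (Σx)²/n = 13461 − 11026.125 = 2434.875
Sxy = Σxy − (Σx)(Σy)/n = 10177.03 − 8885.86875 = 1291.16125
Syy = Σy² − (Σy)²/n = 7895.2629 − 7161.052813 = 734.210087
R² = Sxy²/(Sxx·Syy) = (1291.16125)²/(2434.875·734.210087) = 0.932532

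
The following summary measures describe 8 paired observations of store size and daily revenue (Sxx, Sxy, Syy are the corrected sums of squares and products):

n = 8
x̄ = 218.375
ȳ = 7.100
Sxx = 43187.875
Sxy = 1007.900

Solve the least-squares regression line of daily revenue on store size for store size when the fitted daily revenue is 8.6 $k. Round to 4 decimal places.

b = Sxy/Sxx = 1007.9/43187.875 = 0.023338
a = ȳ − b·x̄ = 7.1 − 0.023338·218.375 = 2.003658
Set a + b·x = 8.6: x = (8.6 − 2.003658) / 0.023338 = 282.649048

282.6490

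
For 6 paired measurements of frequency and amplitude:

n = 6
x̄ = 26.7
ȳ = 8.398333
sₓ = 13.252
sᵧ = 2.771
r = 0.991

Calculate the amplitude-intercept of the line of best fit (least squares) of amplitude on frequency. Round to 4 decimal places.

b = r · sᵧ/sₓ = 0.991 · 2.771/13.252 = 0.207219
a = ȳ − b·x̄ = 8.398333 − 0.207219·26.7 = 2.865596

2.8656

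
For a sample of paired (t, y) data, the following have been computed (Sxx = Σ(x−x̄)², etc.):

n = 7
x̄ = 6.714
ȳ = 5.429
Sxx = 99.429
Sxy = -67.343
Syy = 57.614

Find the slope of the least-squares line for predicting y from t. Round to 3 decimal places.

-0.677

b = Sxy/Sxx = -67.343/99.429 = -0.677297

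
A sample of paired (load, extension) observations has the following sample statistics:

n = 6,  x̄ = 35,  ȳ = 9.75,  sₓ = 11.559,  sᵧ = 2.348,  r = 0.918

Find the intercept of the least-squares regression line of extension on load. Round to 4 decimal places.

3.2234

b = r · sᵧ/sₓ = 0.918 · 2.348/11.559 = 0.186475
a = ȳ − b·x̄ = 9.75 − 0.186475·35 = 3.223377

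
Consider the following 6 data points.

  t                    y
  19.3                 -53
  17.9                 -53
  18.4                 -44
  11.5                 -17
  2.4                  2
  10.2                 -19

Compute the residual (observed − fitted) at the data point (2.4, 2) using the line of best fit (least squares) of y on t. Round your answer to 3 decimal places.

-3.888

n = 6, Σx = 79.7, Σy = -184, Σxy = -3165.7, Σx² = 1273.51
Sxx = Σx² − (Σx)²/n = 1273.51 − 1058.681667 = 214.828333
Sxy = Σxy − (Σx)(Σy)/n = -3165.7 − (-2444.133333) = -721.566667
b = Sxy/Sxx = -721.566667/214.828333 = -3.358806
a = ȳ − b·x̄ = -30.666667 − (-3.358806)·13.283333 = 13.949471
ŷ(2.4) = 13.949471 + (-3.358806)·2.4 = 5.888337
residual = y − ŷ = 2 − 5.888337 = -3.888337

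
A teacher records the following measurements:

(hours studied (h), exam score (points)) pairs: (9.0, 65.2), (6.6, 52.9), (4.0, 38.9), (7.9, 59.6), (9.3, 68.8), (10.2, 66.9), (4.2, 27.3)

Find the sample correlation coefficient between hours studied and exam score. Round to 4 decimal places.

n = 7, Σx = 51.2, Σy = 379.6, Σxy = 2999.26, Σx² = 411.14, Σy² = 22069.16
Sxx = Σx² − (Σx)²/n = 411.14 − 374.491429 = 36.648571
Sxy = Σxy − (Σx)(Σy)/n = 2999.26 − 2776.502857 = 222.757143
Syy = Σy² − (Σy)²/n = 22069.16 − 20585.165714 = 1483.994286
r = Sxy/√(Sxx·Syy) = 222.757143/√(54386.270580) = 222.757143/233.208642 = 0.955184

0.9552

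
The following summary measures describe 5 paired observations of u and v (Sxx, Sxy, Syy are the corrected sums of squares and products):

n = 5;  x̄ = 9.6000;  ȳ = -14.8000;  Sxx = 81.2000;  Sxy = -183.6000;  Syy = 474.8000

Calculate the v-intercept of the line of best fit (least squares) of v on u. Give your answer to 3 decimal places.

b = Sxy/Sxx = -183.6/81.2 = -2.261084
a = ȳ − b·x̄ = -14.8 − (-2.261084)·9.6 = 6.906404

6.906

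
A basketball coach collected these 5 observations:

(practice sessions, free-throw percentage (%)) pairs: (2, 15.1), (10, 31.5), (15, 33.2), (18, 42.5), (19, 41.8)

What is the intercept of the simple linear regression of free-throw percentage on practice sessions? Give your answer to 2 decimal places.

n = 5, Σx = 64, Σy = 164.1, Σxy = 2402.4, Σx² = 1014
Sxx = Σx² − (Σx)²/n = 1014 − 819.2 = 194.8
Sxy = Σxy − (Σx)(Σy)/n = 2402.4 − 2100.48 = 301.92
b = Sxy/Sxx = 301.92/194.8 = 1.549897
a = ȳ − b·x̄ = 32.82 − 1.549897·12.8 = 12.981314

12.98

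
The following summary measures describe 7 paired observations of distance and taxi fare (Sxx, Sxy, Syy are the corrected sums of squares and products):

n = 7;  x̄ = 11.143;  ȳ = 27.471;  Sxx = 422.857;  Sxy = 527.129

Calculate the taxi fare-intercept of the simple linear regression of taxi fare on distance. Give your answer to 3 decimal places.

b = Sxy/Sxx = 527.129/422.857 = 1.246589
a = ȳ − b·x̄ = 27.471 − 1.246589·11.143 = 13.580256

13.580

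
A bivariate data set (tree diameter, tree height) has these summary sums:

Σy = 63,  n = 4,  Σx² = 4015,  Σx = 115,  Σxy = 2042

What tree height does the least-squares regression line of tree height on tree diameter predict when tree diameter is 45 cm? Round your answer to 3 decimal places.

21.041

Sxx = Σx² − (Σx)²/n = 4015 − 3306.25 = 708.75
Sxy = Σxy − (Σx)(Σy)/n = 2042 − 1811.25 = 230.75
b = Sxy/Sxx = 230.75/708.75 = 0.325573
a = ȳ − b·x̄ = 15.75 − 0.325573·28.75 = 6.389771
ŷ(45) = a + b·45 = 6.389771 + 0.325573·45 = 21.040564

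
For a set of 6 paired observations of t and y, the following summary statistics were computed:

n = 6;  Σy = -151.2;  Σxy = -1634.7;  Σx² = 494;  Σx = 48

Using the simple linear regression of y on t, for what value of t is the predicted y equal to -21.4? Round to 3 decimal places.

7.017

Sxx = Σx² − (Σx)²/n = 494 − 384 = 110
Sxy = Σxy − (Σx)(Σy)/n = -1634.7 − (-1209.6) = -425.1
b = Sxy/Sxx = -425.1/110 = -3.864545
a = ȳ − b·x̄ = -25.2 − (-3.864545)·8 = 5.716364
Set a + b·x = -21.4: x = (-21.4 − 5.716364) / (-3.864545) = 7.016702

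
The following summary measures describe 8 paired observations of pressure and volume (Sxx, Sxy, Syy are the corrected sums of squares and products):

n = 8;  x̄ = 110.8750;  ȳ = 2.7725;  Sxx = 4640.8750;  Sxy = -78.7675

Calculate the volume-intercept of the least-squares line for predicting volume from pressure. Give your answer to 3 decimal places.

b = Sxy/Sxx = -78.7675/4640.875 = -0.016973
a = ȳ − b·x̄ = 2.7725 − (-0.016973)·110.875 = 4.654332

4.654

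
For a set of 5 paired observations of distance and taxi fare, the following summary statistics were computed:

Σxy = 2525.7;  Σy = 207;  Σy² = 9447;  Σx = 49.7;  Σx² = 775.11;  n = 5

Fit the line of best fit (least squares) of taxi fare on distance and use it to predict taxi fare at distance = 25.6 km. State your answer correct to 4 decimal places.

67.4796

Sxx = Σx² − (Σx)²/n = 775.11 − 494.018 = 281.092
Sxy = Σxy − (Σx)(Σy)/n = 2525.7 − 2057.58 = 468.12
b = Sxy/Sxx = 468.12/281.092 = 1.665362
a = ȳ − b·x̄ = 41.4 − 1.665362·9.94 = 24.846299
ŷ(25.6) = a + b·25.6 = 24.846299 + 1.665362·25.6 = 67.479573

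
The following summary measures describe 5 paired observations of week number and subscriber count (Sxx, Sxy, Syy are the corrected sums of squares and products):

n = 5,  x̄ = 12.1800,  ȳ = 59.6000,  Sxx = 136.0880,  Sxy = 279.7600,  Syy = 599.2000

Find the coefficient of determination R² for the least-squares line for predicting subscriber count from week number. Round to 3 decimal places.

R² = Sxy²/(Sxx·Syy) = (279.76)²/(136.088·599.2) = 0.959797

0.960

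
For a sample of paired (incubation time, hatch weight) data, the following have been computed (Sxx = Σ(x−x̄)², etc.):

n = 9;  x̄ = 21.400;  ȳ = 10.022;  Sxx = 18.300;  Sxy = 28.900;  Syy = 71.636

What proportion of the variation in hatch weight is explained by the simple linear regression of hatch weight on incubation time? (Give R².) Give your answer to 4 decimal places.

0.6371

R² = Sxy²/(Sxx·Syy) = (28.9)²/(18.3·71.636) = 0.637108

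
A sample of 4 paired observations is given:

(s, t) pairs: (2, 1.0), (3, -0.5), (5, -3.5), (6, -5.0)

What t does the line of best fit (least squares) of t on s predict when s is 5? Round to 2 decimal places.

-3.50

n = 4, Σx = 16, Σy = -8, Σxy = -47, Σx² = 74
Sxx = Σx² − (Σx)²/n = 74 − 64 = 10
Sxy = Σxy − (Σx)(Σy)/n = -47 − (-32) = -15
b = Sxy/Sxx = -15/10 = -1.5
a = ȳ − b·x̄ = -2 − (-1.5)·4 = 4
ŷ(5) = a + b·5 = 4 + (-1.5)·5 = -3.5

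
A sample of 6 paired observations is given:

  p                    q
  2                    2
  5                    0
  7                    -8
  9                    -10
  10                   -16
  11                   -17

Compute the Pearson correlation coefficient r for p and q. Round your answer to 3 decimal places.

n = 6, Σx = 44, Σy = -49, Σxy = -489, Σx² = 380, Σy² = 713
Sxx = Σx² − (Σx)²/n = 380 − 322.666667 = 57.333333
Sxy = Σxy − (Σx)(Σy)/n = -489 − (-359.333333) = -129.666667
Syy = Σy² − (Σy)²/n = 713 − 400.166667 = 312.833333
r = Sxy/√(Sxx·Syy) = -129.666667/√(17935.777778) = -129.666667/133.924523 = -0.968207

-0.968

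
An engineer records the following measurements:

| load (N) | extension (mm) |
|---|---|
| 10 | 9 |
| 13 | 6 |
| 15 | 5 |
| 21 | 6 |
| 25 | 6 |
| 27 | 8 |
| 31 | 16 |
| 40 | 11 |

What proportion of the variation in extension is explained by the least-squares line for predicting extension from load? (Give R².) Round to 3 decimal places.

n = 8, Σx = 182, Σy = 67, Σxy = 1671, Σx² = 4850, Σy² = 655
Sxx = Σx² − (Σx)²/n = 4850 − 4140.5 = 709.5
Sxy = Σxy − (Σx)(Σy)/n = 1671 − 1524.25 = 146.75
Syy = Σy² − (Σy)²/n = 655 − 561.125 = 93.875
R² = Sxy²/(Sxx·Syy) = (146.75)²/(709.5·93.875) = 0.323336

0.323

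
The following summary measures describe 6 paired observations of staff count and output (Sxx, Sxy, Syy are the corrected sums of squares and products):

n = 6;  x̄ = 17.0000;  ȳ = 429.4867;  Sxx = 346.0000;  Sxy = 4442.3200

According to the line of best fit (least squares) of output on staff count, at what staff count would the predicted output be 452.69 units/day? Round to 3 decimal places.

b = Sxy/Sxx = 4442.32/346 = 12.839075
a = ȳ − b·x̄ = 429.4867 − 12.839075·17 = 211.222423
Set a + b·x = 452.69: x = (452.69 − 211.222423) / 12.839075 = 18.807241

18.807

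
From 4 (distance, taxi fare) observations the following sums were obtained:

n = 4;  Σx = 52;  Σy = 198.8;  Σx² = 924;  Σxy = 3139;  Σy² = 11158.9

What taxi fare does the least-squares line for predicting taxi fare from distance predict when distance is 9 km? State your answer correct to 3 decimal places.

40.755

Sxx = Σx² − (Σx)²/n = 924 − 676 = 248
Sxy = Σxy − (Σx)(Σy)/n = 3139 − 2584.4 = 554.6
b = Sxy/Sxx = 554.6/248 = 2.236290
a = ȳ − b·x̄ = 49.7 − 2.236290·13 = 20.628226
ŷ(9) = a + b·9 = 20.628226 + 2.236290·9 = 40.754839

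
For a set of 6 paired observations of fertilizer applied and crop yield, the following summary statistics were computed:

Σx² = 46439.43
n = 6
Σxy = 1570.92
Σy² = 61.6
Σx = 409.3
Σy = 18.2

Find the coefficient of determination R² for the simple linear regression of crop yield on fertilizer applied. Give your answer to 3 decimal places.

Sxx = Σx² − (Σx)²/n = 46439.43 − 27921.081667 = 18518.348333
Sxy = Σxy − (Σx)(Σy)/n = 1570.92 − 1241.543333 = 329.376667
Syy = Σy² − (Σy)²/n = 61.6 − 55.206667 = 6.393333
R² = Sxy²/(Sxx·Syy) = (329.376667)²/(18518.348333·6.393333) = 0.916339

0.916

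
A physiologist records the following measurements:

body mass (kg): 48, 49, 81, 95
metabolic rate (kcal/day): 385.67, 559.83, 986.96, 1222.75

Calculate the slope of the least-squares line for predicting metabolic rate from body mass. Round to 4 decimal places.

n = 4, Σx = 273, Σy = 3155.21, Σxy = 242048.84, Σx² = 20291
Sxx = Σx² − (Σx)²/n = 20291 − 18632.25 = 1658.75
Sxy = Σxy − (Σx)(Σy)/n = 242048.84 − 215343.0825 = 26705.7575
b = Sxy/Sxx = 26705.7575/1658.75 = 16.099929

16.0999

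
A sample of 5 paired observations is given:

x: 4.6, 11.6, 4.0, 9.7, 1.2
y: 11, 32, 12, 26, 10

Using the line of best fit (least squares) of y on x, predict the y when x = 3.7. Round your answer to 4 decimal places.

12.4647

n = 5, Σx = 31.1, Σy = 91, Σxy = 734, Σx² = 267.25
Sxx = Σx² − (Σx)²/n = 267.25 − 193.442 = 73.808
Sxy = Σxy − (Σx)(Σy)/n = 734 − 566.02 = 167.98
b = Sxy/Sxx = 167.98/73.808 = 2.275905
a = ȳ − b·x̄ = 18.2 − 2.275905·6.22 = 4.043871
ŷ(3.7) = a + b·3.7 = 4.043871 + 2.275905·3.7 = 12.464719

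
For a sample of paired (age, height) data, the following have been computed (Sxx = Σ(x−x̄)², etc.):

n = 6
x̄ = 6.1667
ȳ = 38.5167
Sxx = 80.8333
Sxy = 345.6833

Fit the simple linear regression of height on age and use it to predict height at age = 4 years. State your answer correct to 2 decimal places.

29.25

b = Sxy/Sxx = 345.6833/80.8333 = 4.276496
a = ȳ − b·x̄ = 38.5167 − 4.276496·6.1667 = 12.144831
ŷ(4) = a + b·4 = 12.144831 + 4.276496·4 = 29.250816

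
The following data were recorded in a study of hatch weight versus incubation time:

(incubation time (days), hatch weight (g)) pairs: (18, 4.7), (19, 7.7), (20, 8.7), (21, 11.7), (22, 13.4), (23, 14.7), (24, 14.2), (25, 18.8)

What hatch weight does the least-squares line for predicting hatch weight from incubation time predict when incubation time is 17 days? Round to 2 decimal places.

n = 8, Σx = 172, Σy = 93.9, Σxy = 2094.3, Σx² = 3740
Sxx = Σx² − (Σx)²/n = 3740 − 3698 = 42
Sxy = Σxy − (Σx)(Σy)/n = 2094.3 − 2018.85 = 75.45
b = Sxy/Sxx = 75.45/42 = 1.796429
a = ȳ − b·x̄ = 11.7375 − 1.796429·21.5 = -26.885714
ŷ(17) = a + b·17 = -26.885714 + 1.796429·17 = 3.653571

3.65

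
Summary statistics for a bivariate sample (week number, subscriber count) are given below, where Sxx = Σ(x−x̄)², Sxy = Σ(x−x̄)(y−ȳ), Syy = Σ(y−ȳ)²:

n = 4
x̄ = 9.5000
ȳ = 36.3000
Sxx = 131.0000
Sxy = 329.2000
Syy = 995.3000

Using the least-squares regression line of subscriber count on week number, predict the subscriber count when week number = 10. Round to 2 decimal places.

37.56

b = Sxy/Sxx = 329.2/131 = 2.512977
a = ȳ − b·x̄ = 36.3 − 2.512977·9.5 = 12.426718
ŷ(10) = a + b·10 = 12.426718 + 2.512977·10 = 37.556489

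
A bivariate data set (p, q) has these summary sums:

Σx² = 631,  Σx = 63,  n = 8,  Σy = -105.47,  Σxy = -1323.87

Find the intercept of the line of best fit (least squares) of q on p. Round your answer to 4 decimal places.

15.6184

Sxx = Σx² − (Σx)²/n = 631 − 496.125 = 134.875
Sxy = Σxy − (Σx)(Σy)/n = -1323.87 − (-830.57625) = -493.29375
b = Sxy/Sxx = -493.29375/134.875 = -3.657414
a = ȳ − b·x̄ = -13.18375 − (-3.657414)·7.875 = 15.618387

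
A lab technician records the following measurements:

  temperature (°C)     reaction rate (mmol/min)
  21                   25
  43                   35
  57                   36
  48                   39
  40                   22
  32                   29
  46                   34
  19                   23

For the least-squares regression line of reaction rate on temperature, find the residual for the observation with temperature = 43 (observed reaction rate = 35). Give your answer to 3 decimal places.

n = 8, Σx = 306, Σy = 243, Σxy = 9763, Σx² = 12944
Sxx = Σx² − (Σx)²/n = 12944 − 11704.5 = 1239.5
Sxy = Σxy − (Σx)(Σy)/n = 9763 − 9294.75 = 468.25
b = Sxy/Sxx = 468.25/1239.5 = 0.377773
a = ȳ − b·x̄ = 30.375 − 0.377773·38.25 = 15.925171
ŷ(43) = 15.925171 + 0.377773·43 = 32.169423
residual = y − ŷ = 35 − 32.169423 = 2.830577

2.831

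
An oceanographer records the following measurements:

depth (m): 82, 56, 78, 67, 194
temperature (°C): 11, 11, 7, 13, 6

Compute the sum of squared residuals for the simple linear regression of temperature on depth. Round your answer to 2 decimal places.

n = 5, Σx = 477, Σy = 48, Σxy = 4099, Σx² = 58069, Σy² = 496
Sxx = Σx² − (Σx)²/n = 58069 − 45505.8 = 12563.2
Sxy = Σxy − (Σx)(Σy)/n = 4099 − 4579.2 = -480.2
Syy = Σy² − (Σy)²/n = 496 − 460.8 = 35.2
b = Sxy/Sxx = -480.2/12563.2 = -0.038223
SSE = Syy − b·Sxy = 35.2 − (-0.038223)·(-480.2) = 16.845437

16.85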